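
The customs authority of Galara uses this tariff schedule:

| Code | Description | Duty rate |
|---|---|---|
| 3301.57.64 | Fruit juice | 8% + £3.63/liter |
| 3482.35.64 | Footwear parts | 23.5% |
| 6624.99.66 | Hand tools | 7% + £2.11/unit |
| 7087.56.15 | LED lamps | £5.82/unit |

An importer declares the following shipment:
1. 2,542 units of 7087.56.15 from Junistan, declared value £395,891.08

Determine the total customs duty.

£14,794.44

Line 1 (7087.56.15, Junistan, 2,542 units, £395,891.08):
Base rate for 7087.56.15 is £5.82/unit.
Duty = 2,542 × £5.82 = £14,794.44.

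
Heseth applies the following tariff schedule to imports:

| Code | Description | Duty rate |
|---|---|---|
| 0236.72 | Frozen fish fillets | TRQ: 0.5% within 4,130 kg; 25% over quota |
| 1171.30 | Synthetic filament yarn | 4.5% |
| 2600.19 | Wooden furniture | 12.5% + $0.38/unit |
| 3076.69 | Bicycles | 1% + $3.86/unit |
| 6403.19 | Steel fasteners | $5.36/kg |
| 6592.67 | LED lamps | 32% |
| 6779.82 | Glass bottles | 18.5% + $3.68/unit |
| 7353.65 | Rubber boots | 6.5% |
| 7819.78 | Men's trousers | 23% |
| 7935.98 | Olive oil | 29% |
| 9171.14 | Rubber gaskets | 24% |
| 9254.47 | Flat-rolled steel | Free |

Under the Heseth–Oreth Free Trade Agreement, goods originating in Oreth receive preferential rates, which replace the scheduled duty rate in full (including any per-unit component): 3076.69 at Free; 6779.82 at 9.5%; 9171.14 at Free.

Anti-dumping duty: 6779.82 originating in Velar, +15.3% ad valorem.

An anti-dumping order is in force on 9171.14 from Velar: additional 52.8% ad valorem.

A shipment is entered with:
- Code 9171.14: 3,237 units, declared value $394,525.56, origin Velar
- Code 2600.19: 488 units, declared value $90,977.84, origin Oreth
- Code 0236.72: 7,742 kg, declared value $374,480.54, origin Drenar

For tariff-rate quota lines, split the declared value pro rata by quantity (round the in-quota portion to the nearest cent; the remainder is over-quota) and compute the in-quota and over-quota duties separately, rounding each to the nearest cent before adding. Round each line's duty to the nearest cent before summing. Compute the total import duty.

Line 1 (9171.14, Velar, 3,237 units, $394,525.56):
Base rate for 9171.14 is 24%.
9171.14 has an FTA preferential rate, but origin Velar is not Oreth; base rate stands.
Additional duty on 9171.14 from Velar: +52.8%. Applied ad valorem rate: 24% + 52.8% = 76.8%.
Duty = $394,525.56 × 76.8% = $302,995.63.
Line 2 (2600.19, Oreth, 488 units, $90,977.84):
Base rate for 2600.19 is 12.5% + $0.38/unit.
Origin Oreth is the FTA partner but 2600.19 is not on the preference list; base rate stands.
Duty = $90,977.84 × 12.5% + 488 × $0.38 = $11,557.67.
Line 3 (0236.72, Drenar, 7,742 kg, $374,480.54):
Code 0236.72 is under a tariff-rate quota (threshold 4,130 kg). In-quota: 4,130 kg at 0.5%; over-quota: 3,612 kg at 25%.
Pro-rata value split: in-quota = $374,480.54 × 4,130/7,742 = $199,768.10; over-quota = $374,480.54 − $199,768.10 = $174,712.44.
In-quota duty = $199,768.10 × 0.5% = $998.84. Over-quota duty = $174,712.44 × 25% = $43,678.11.
Line duty = $998.84 + $43,678.11 = $44,676.95.
Total = $302,995.63 + $11,557.67 + $44,676.95 = $359,230.25.

$359,230.25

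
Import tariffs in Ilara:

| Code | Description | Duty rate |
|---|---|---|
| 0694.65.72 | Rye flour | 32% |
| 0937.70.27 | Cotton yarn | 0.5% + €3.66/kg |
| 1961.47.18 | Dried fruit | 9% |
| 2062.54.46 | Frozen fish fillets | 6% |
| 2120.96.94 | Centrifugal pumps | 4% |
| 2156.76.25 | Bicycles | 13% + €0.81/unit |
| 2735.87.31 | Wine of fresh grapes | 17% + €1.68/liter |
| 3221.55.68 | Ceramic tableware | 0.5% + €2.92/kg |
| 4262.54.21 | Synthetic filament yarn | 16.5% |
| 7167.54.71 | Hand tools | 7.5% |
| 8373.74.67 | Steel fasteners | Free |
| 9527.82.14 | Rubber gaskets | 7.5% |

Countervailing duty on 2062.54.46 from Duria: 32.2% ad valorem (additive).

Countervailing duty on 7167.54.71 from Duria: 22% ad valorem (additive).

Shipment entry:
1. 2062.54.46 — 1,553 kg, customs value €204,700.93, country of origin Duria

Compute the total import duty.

€78,195.76

Line 1 (2062.54.46, Duria, 1,553 kg, €204,700.93):
Base rate for 2062.54.46 is 6%.
Additional duty on 2062.54.46 from Duria: +32.2%. Applied ad valorem rate: 6% + 32.2% = 38.2%.
Duty = €204,700.93 × 38.2% = €78,195.76.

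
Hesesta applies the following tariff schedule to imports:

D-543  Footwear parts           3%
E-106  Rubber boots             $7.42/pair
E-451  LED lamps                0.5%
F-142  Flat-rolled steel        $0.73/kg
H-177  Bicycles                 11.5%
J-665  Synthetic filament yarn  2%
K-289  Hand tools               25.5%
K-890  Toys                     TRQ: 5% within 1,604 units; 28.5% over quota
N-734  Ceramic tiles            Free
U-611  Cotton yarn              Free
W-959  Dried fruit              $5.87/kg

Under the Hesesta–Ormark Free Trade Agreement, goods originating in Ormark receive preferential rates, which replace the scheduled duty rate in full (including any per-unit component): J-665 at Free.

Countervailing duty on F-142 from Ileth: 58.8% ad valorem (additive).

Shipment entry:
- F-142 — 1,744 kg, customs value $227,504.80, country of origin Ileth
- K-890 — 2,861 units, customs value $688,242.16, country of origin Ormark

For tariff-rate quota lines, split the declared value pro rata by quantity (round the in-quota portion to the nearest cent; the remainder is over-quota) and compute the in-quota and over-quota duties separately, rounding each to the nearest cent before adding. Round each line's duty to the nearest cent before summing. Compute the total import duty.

$240,518.27

Line 1 (F-142, Ileth, 1,744 kg, $227,504.80):
Base rate for F-142 is $0.73/kg.
Additional duty on F-142 from Ileth: +58.8% ad valorem. Applied ad valorem rate = 58.8%.
Duty = $227,504.80 × 58.8% + 1,744 × $0.73 = $135,045.94.
Line 2 (K-890, Ormark, 2,861 units, $688,242.16):
Code K-890 is under a tariff-rate quota (threshold 1,604 units). In-quota: 1,604 units at 5%; over-quota: 1,257 units at 28.5%.
Pro-rata value split: in-quota = $688,242.16 × 1,604/2,861 = $385,858.24; over-quota = $688,242.16 − $385,858.24 = $302,383.92.
In-quota duty = $385,858.24 × 5% = $19,292.91. Over-quota duty = $302,383.92 × 28.5% = $86,179.42.
Line duty = $19,292.91 + $86,179.42 = $105,472.33.
Total = $135,045.94 + $105,472.33 = $240,518.27.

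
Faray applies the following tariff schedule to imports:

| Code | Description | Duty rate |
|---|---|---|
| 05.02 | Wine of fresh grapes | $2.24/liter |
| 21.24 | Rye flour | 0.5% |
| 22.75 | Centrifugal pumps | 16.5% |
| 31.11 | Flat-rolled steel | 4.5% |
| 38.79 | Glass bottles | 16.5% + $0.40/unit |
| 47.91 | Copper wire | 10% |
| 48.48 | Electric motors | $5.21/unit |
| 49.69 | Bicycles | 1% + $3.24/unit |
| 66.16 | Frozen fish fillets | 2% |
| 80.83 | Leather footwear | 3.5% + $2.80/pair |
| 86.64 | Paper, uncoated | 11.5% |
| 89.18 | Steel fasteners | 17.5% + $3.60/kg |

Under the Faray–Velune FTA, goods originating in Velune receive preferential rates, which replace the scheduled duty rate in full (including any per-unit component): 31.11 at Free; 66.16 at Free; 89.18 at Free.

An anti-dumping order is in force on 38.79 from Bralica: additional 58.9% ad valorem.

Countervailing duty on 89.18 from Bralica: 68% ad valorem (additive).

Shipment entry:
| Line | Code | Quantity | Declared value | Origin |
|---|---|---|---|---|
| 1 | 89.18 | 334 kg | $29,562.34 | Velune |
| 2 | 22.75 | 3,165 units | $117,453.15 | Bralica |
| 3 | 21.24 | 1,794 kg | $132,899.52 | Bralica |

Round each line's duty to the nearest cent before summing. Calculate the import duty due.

$20,044.27

Line 1 (89.18, Velune, 334 kg, $29,562.34):
Base rate for 89.18 is 17.5% + $3.60/kg.
Origin Velune qualifies under the Faray–Velune agreement and 89.18 is covered: preferential rate Free applies instead.
The additional-duty order on 89.18 targets Bralica, not Velune; it does not apply.
Duty = $29,562.34 × 0% = $0.00.
Line 2 (22.75, Bralica, 3,165 units, $117,453.15):
Base rate for 22.75 is 16.5%.
Duty = $117,453.15 × 16.5% = $19,379.77.
Line 3 (21.24, Bralica, 1,794 kg, $132,899.52):
Base rate for 21.24 is 0.5%.
Duty = $132,899.52 × 0.5% = $664.50.
Total = $0.00 + $19,379.77 + $664.50 = $20,044.27.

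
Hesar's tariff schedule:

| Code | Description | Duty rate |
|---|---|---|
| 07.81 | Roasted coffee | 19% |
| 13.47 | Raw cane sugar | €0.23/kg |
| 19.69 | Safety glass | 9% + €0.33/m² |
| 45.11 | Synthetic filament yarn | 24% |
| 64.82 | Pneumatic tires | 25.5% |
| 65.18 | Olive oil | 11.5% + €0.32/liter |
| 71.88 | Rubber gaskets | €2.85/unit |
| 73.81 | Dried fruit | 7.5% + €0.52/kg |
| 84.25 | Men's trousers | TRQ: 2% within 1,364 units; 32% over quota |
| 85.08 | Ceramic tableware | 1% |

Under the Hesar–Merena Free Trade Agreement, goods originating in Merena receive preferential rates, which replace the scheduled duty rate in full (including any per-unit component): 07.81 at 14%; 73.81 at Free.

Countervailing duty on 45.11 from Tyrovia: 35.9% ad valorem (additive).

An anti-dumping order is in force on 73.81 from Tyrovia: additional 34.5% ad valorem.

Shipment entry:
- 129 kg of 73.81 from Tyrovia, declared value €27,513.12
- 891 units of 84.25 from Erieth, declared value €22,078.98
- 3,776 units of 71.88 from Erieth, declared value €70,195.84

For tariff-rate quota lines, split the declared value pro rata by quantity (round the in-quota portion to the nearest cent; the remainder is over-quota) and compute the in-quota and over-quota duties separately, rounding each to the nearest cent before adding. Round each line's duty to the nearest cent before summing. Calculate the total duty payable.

Line 1 (73.81, Tyrovia, 129 kg, €27,513.12):
Base rate for 73.81 is 7.5% + €0.52/kg.
73.81 has an FTA preferential rate, but origin Tyrovia is not Merena; base rate stands.
Additional duty on 73.81 from Tyrovia: +34.5%. Applied ad valorem rate: 7.5% + 34.5% = 42%.
Duty = €27,513.12 × 42% + 129 × €0.52 = €11,622.59.
Line 2 (84.25, Erieth, 891 units, €22,078.98):
Code 84.25 is under a tariff-rate quota (threshold 1,364 units). Quantity 891 units is within the quota, so the in-quota rate 2% applies to the full value.
Duty = €22,078.98 × 2% = €441.58.
Line 3 (71.88, Erieth, 3,776 units, €70,195.84):
Base rate for 71.88 is €2.85/unit.
Duty = 3,776 × €2.85 = €10,761.60.
Total = €11,622.59 + €441.58 + €10,761.60 = €22,825.77.

€22,825.77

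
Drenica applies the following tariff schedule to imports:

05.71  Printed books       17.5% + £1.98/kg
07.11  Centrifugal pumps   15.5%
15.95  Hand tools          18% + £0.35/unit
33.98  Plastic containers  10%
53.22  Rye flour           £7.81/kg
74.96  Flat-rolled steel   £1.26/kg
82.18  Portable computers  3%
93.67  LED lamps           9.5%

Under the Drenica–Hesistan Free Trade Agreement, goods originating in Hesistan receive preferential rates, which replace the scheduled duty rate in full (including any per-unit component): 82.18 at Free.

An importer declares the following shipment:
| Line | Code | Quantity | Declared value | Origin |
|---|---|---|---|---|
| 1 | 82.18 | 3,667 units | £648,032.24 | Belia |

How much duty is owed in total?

£19,440.97

Line 1 (82.18, Belia, 3,667 units, £648,032.24):
Base rate for 82.18 is 3%.
82.18 has an FTA preferential rate, but origin Belia is not Hesistan; base rate stands.
Duty = £648,032.24 × 3% = £19,440.97.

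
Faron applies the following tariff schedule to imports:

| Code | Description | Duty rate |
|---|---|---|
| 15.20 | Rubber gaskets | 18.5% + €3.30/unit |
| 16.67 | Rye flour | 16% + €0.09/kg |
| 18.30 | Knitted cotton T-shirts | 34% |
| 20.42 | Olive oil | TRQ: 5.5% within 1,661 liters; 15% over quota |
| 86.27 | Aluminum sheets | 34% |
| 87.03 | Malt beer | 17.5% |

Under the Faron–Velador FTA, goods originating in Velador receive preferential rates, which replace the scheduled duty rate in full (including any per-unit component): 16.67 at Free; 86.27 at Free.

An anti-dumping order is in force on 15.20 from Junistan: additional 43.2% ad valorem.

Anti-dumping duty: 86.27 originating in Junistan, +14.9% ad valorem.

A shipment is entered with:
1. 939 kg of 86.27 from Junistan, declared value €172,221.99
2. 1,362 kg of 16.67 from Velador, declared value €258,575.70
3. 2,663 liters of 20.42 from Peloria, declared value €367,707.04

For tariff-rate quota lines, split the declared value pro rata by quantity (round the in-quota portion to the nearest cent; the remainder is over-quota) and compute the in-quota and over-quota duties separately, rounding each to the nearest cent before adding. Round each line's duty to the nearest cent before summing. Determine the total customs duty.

Line 1 (86.27, Junistan, 939 kg, €172,221.99):
Base rate for 86.27 is 34%.
86.27 has an FTA preferential rate, but origin Junistan is not Velador; base rate stands.
Additional duty on 86.27 from Junistan: +14.9%. Applied ad valorem rate: 34% + 14.9% = 48.9%.
Duty = €172,221.99 × 48.9% = €84,216.55.
Line 2 (16.67, Velador, 1,362 kg, €258,575.70):
Base rate for 16.67 is 16% + €0.09/kg.
Origin Velador qualifies under the Faron–Velador agreement and 16.67 is covered: preferential rate Free applies instead.
Duty = €258,575.70 × 0% = €0.00.
Line 3 (20.42, Peloria, 2,663 liters, €367,707.04):
Code 20.42 is under a tariff-rate quota (threshold 1,661 liters). In-quota: 1,661 liters at 5.5%; over-quota: 1,002 liters at 15%.
Pro-rata value split: in-quota = €367,707.04 × 1,661/2,663 = €229,350.88; over-quota = €367,707.04 − €229,350.88 = €138,356.16.
In-quota duty = €229,350.88 × 5.5% = €12,614.30. Over-quota duty = €138,356.16 × 15% = €20,753.42.
Line duty = €12,614.30 + €20,753.42 = €33,367.72.
Total = €84,216.55 + €0.00 + €33,367.72 = €117,584.27.

€117,584.27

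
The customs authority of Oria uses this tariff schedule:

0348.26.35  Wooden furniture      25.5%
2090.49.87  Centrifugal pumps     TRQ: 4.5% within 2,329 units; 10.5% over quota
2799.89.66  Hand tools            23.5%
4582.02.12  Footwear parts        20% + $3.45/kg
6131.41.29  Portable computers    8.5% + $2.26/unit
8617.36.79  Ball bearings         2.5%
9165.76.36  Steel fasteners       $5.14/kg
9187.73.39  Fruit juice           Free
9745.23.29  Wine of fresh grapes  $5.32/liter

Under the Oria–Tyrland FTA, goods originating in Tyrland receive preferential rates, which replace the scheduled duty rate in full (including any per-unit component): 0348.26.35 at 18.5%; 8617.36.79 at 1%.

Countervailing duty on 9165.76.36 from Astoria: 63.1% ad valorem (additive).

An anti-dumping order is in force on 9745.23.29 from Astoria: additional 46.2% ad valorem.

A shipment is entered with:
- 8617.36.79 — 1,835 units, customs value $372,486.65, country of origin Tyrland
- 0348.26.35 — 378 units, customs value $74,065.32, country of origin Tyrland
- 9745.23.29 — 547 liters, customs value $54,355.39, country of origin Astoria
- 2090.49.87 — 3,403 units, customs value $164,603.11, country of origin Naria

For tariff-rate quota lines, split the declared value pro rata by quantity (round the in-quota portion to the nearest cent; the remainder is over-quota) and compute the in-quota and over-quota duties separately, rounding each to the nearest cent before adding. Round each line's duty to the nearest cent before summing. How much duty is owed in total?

$55,973.28

Line 1 (8617.36.79, Tyrland, 1,835 units, $372,486.65):
Base rate for 8617.36.79 is 2.5%.
Origin Tyrland qualifies under the Oria–Tyrland agreement and 8617.36.79 is covered: preferential rate 1% applies instead.
Duty = $372,486.65 × 1% = $3,724.87.
Line 2 (0348.26.35, Tyrland, 378 units, $74,065.32):
Base rate for 0348.26.35 is 25.5%.
Origin Tyrland qualifies under the Oria–Tyrland agreement and 0348.26.35 is covered: preferential rate 18.5% applies instead.
Duty = $74,065.32 × 18.5% = $13,702.08.
Line 3 (9745.23.29, Astoria, 547 liters, $54,355.39):
Base rate for 9745.23.29 is $5.32/liter.
Additional duty on 9745.23.29 from Astoria: +46.2% ad valorem. Applied ad valorem rate = 46.2%.
Duty = $54,355.39 × 46.2% + 547 × $5.32 = $28,022.23.
Line 4 (2090.49.87, Naria, 3,403 units, $164,603.11):
Code 2090.49.87 is under a tariff-rate quota (threshold 2,329 units). In-quota: 2,329 units at 4.5%; over-quota: 1,074 units at 10.5%.
Pro-rata value split: in-quota = $164,603.11 × 2,329/3,403 = $112,653.73; over-quota = $164,603.11 − $112,653.73 = $51,949.38.
In-quota duty = $112,653.73 × 4.5% = $5,069.42. Over-quota duty = $51,949.38 × 10.5% = $5,454.68.
Line duty = $5,069.42 + $5,454.68 = $10,524.10.
Total = $3,724.87 + $13,702.08 + $28,022.23 + $10,524.10 = $55,973.28.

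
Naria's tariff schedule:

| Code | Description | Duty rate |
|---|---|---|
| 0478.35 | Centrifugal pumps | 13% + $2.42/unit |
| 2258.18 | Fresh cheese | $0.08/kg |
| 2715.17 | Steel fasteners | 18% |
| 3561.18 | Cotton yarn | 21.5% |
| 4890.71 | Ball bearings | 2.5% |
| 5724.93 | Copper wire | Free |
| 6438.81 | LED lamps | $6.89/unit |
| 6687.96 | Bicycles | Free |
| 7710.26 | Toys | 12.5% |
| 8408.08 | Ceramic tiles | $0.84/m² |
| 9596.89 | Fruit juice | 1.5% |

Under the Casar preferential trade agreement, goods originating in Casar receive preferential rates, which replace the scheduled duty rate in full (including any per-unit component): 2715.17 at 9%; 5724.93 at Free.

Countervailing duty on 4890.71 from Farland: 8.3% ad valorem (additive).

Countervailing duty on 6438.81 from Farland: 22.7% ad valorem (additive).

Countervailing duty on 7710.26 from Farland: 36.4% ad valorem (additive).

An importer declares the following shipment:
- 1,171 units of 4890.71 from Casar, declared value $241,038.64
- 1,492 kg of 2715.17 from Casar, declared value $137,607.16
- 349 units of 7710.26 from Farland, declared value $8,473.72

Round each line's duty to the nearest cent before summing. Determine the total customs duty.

$22,554.26

Line 1 (4890.71, Casar, 1,171 units, $241,038.64):
Base rate for 4890.71 is 2.5%.
Origin Casar is the FTA partner but 4890.71 is not on the preference list; base rate stands.
The additional-duty order on 4890.71 targets Farland, not Casar; it does not apply.
Duty = $241,038.64 × 2.5% = $6,025.97.
Line 2 (2715.17, Casar, 1,492 kg, $137,607.16):
Base rate for 2715.17 is 18%.
Origin Casar qualifies under the Naria–Casar agreement and 2715.17 is covered: preferential rate 9% applies instead.
Duty = $137,607.16 × 9% = $12,384.64.
Line 3 (7710.26, Farland, 349 units, $8,473.72):
Base rate for 7710.26 is 12.5%.
Additional duty on 7710.26 from Farland: +36.4%. Applied ad valorem rate: 12.5% + 36.4% = 48.9%.
Duty = $8,473.72 × 48.9% = $4,143.65.
Total = $6,025.97 + $12,384.64 + $4,143.65 = $22,554.26.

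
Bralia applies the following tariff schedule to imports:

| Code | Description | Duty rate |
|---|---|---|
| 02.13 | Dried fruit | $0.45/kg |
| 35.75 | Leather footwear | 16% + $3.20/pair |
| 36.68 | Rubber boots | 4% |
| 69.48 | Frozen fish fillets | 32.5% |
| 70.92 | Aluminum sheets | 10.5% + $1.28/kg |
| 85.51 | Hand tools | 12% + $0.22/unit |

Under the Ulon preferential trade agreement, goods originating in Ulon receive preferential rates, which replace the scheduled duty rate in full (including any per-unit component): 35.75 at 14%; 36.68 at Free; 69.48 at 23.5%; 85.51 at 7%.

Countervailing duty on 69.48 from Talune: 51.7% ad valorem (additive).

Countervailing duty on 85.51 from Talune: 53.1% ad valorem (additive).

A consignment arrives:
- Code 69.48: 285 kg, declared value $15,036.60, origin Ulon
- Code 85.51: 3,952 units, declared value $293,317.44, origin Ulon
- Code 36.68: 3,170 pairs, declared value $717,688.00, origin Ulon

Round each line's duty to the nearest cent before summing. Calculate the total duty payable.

Line 1 (69.48, Ulon, 285 kg, $15,036.60):
Base rate for 69.48 is 32.5%.
Origin Ulon qualifies under the Bralia–Ulon agreement and 69.48 is covered: preferential rate 23.5% applies instead.
The additional-duty order on 69.48 targets Talune, not Ulon; it does not apply.
Duty = $15,036.60 × 23.5% = $3,533.60.
Line 2 (85.51, Ulon, 3,952 units, $293,317.44):
Base rate for 85.51 is 12% + $0.22/unit.
Origin Ulon qualifies under the Bralia–Ulon agreement and 85.51 is covered: preferential rate 7% applies instead.
The additional-duty order on 85.51 targets Talune, not Ulon; it does not apply.
Duty = $293,317.44 × 7% = $20,532.22.
Line 3 (36.68, Ulon, 3,170 pairs, $717,688.00):
Base rate for 36.68 is 4%.
Origin Ulon qualifies under the Bralia–Ulon agreement and 36.68 is covered: preferential rate Free applies instead.
Duty = $717,688.00 × 0% = $0.00.
Total = $3,533.60 + $20,532.22 + $0.00 = $24,065.82.

$24,065.82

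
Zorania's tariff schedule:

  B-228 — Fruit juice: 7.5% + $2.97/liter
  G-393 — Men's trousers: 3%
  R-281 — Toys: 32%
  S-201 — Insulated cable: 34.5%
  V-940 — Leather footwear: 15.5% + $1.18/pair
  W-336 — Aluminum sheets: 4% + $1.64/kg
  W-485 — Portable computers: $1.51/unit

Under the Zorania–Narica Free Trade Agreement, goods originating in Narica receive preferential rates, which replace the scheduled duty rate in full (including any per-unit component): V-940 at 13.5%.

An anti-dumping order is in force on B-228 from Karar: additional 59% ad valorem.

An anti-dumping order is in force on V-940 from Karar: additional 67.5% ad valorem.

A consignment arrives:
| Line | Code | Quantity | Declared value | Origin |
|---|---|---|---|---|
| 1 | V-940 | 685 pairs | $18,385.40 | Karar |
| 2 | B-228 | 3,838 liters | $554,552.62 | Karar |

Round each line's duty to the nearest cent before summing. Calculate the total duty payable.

$396,244.53

Line 1 (V-940, Karar, 685 pairs, $18,385.40):
Base rate for V-940 is 15.5% + $1.18/pair.
V-940 has an FTA preferential rate, but origin Karar is not Narica; base rate stands.
Additional duty on V-940 from Karar: +67.5%. Applied ad valorem rate: 15.5% + 67.5% = 83%.
Duty = $18,385.40 × 83% + 685 × $1.18 = $16,068.18.
Line 2 (B-228, Karar, 3,838 liters, $554,552.62):
Base rate for B-228 is 7.5% + $2.97/liter.
Additional duty on B-228 from Karar: +59%. Applied ad valorem rate: 7.5% + 59% = 66.5%.
Duty = $554,552.62 × 66.5% + 3,838 × $2.97 = $380,176.35.
Total = $16,068.18 + $380,176.35 = $396,244.53.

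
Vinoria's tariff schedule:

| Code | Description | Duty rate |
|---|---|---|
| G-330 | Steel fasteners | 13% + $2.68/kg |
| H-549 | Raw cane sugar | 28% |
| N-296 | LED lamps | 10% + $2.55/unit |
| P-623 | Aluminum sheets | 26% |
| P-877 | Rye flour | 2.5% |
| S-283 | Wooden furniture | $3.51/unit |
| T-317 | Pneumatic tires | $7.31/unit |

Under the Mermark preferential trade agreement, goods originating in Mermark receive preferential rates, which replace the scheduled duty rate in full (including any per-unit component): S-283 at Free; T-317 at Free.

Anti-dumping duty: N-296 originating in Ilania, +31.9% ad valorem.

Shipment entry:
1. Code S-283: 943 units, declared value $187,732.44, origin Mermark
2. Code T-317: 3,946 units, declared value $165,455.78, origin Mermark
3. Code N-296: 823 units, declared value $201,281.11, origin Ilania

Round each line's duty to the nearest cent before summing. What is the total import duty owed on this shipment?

$86,435.44

Line 1 (S-283, Mermark, 943 units, $187,732.44):
Base rate for S-283 is $3.51/unit.
Origin Mermark qualifies under the Vinoria–Mermark agreement and S-283 is covered: preferential rate Free applies instead.
Duty = $187,732.44 × 0% = $0.00.
Line 2 (T-317, Mermark, 3,946 units, $165,455.78):
Base rate for T-317 is $7.31/unit.
Origin Mermark qualifies under the Vinoria–Mermark agreement and T-317 is covered: preferential rate Free applies instead.
Duty = $165,455.78 × 0% = $0.00.
Line 3 (N-296, Ilania, 823 units, $201,281.11):
Base rate for N-296 is 10% + $2.55/unit.
Additional duty on N-296 from Ilania: +31.9%. Applied ad valorem rate: 10% + 31.9% = 41.9%.
Duty = $201,281.11 × 41.9% + 823 × $2.55 = $86,435.44.
Total = $0.00 + $0.00 + $86,435.44 = $86,435.44.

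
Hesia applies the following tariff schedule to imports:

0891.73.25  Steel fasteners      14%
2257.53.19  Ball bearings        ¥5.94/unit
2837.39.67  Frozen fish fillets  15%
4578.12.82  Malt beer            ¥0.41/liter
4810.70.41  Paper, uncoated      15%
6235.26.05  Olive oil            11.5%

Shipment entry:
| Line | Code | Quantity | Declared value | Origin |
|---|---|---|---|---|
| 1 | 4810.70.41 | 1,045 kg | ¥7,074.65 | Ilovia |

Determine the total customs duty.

Line 1 (4810.70.41, Ilovia, 1,045 kg, ¥7,074.65):
Base rate for 4810.70.41 is 15%.
Duty = ¥7,074.65 × 15% = ¥1,061.20.

¥1,061.20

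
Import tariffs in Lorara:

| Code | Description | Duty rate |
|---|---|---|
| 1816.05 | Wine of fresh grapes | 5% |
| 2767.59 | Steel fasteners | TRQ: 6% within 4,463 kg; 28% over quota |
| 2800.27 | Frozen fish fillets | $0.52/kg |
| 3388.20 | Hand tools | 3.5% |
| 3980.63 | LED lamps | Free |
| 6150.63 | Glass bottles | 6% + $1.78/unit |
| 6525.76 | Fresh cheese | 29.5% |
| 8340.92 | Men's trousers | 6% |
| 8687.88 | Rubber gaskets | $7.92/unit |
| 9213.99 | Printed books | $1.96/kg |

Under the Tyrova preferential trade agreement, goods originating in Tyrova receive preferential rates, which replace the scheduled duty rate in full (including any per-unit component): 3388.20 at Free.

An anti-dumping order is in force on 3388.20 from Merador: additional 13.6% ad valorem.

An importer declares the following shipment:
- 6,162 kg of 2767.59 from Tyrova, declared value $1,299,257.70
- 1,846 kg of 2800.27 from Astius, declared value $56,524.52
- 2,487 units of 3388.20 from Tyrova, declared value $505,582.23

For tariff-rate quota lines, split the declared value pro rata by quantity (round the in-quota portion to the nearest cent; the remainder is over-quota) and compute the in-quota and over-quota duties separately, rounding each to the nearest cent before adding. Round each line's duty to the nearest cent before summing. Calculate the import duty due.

Line 1 (2767.59, Tyrova, 6,162 kg, $1,299,257.70):
Code 2767.59 is under a tariff-rate quota (threshold 4,463 kg). In-quota: 4,463 kg at 6%; over-quota: 1,699 kg at 28%.
Pro-rata value split: in-quota = $1,299,257.70 × 4,463/6,162 = $941,023.55; over-quota = $1,299,257.70 − $941,023.55 = $358,234.15.
In-quota duty = $941,023.55 × 6% = $56,461.41. Over-quota duty = $358,234.15 × 28% = $100,305.56.
Line duty = $56,461.41 + $100,305.56 = $156,766.97.
Line 2 (2800.27, Astius, 1,846 kg, $56,524.52):
Base rate for 2800.27 is $0.52/kg.
Duty = 1,846 × $0.52 = $959.92.
Line 3 (3388.20, Tyrova, 2,487 units, $505,582.23):
Base rate for 3388.20 is 3.5%.
Origin Tyrova qualifies under the Lorara–Tyrova agreement and 3388.20 is covered: preferential rate Free applies instead.
The additional-duty order on 3388.20 targets Merador, not Tyrova; it does not apply.
Duty = $505,582.23 × 0% = $0.00.
Total = $156,766.97 + $959.92 + $0.00 = $157,726.89.

$157,726.89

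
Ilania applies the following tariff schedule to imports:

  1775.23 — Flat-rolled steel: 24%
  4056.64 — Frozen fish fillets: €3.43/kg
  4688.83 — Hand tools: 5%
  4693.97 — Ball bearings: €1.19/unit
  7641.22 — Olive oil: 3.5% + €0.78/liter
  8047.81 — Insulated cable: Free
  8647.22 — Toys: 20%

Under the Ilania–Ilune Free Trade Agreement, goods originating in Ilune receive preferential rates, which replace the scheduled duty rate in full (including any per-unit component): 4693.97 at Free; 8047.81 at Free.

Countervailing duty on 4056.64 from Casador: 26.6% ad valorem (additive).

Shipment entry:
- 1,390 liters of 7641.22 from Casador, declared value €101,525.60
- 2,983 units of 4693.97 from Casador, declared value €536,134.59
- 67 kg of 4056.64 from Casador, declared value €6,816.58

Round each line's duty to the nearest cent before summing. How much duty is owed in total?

€10,230.39

Line 1 (7641.22, Casador, 1,390 liters, €101,525.60):
Base rate for 7641.22 is 3.5% + €0.78/liter.
Duty = €101,525.60 × 3.5% + 1,390 × €0.78 = €4,637.60.
Line 2 (4693.97, Casador, 2,983 units, €536,134.59):
Base rate for 4693.97 is €1.19/unit.
4693.97 has an FTA preferential rate, but origin Casador is not Ilune; base rate stands.
Duty = 2,983 × €1.19 = €3,549.77.
Line 3 (4056.64, Casador, 67 kg, €6,816.58):
Base rate for 4056.64 is €3.43/kg.
Additional duty on 4056.64 from Casador: +26.6% ad valorem. Applied ad valorem rate = 26.6%.
Duty = €6,816.58 × 26.6% + 67 × €3.43 = €2,043.02.
Total = €4,637.60 + €3,549.77 + €2,043.02 = €10,230.39.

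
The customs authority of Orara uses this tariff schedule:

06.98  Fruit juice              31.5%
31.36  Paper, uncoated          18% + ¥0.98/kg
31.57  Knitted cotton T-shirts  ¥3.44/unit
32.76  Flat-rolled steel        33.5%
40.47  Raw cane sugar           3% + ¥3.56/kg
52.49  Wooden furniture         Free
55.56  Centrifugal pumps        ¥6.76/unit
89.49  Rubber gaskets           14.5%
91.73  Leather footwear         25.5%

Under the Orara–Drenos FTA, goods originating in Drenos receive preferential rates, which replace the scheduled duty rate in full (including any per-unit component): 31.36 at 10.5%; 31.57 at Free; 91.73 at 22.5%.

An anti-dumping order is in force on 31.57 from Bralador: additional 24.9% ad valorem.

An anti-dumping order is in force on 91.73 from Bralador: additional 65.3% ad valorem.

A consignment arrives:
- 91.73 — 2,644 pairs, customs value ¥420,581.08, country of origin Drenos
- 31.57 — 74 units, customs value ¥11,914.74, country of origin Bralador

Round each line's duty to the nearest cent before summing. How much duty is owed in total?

¥97,852.07

Line 1 (91.73, Drenos, 2,644 pairs, ¥420,581.08):
Base rate for 91.73 is 25.5%.
Origin Drenos qualifies under the Orara–Drenos agreement and 91.73 is covered: preferential rate 22.5% applies instead.
The additional-duty order on 91.73 targets Bralador, not Drenos; it does not apply.
Duty = ¥420,581.08 × 22.5% = ¥94,630.74.
Line 2 (31.57, Bralador, 74 units, ¥11,914.74):
Base rate for 31.57 is ¥3.44/unit.
31.57 has an FTA preferential rate, but origin Bralador is not Drenos; base rate stands.
Additional duty on 31.57 from Bralador: +24.9% ad valorem. Applied ad valorem rate = 24.9%.
Duty = ¥11,914.74 × 24.9% + 74 × ¥3.44 = ¥3,221.33.
Total = ¥94,630.74 + ¥3,221.33 = ¥97,852.07.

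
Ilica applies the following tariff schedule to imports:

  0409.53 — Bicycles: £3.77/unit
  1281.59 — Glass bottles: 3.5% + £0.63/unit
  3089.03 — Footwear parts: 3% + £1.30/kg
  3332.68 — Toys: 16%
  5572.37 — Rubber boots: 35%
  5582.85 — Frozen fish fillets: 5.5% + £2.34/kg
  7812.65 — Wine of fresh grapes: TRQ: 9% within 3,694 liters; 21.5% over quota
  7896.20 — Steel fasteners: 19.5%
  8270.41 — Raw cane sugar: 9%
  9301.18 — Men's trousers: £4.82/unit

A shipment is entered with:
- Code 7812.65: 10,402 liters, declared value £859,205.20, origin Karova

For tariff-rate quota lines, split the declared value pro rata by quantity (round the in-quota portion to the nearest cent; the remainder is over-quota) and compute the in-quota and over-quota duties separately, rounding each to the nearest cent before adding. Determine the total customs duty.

£146,588.57

Line 1 (7812.65, Karova, 10,402 liters, £859,205.20):
Code 7812.65 is under a tariff-rate quota (threshold 3,694 liters). In-quota: 3,694 liters at 9%; over-quota: 6,708 liters at 21.5%.
Pro-rata value split: in-quota = £859,205.20 × 3,694/10,402 = £305,124.40; over-quota = £859,205.20 − £305,124.40 = £554,080.80.
In-quota duty = £305,124.40 × 9% = £27,461.20. Over-quota duty = £554,080.80 × 21.5% = £119,127.37.
Line duty = £27,461.20 + £119,127.37 = £146,588.57.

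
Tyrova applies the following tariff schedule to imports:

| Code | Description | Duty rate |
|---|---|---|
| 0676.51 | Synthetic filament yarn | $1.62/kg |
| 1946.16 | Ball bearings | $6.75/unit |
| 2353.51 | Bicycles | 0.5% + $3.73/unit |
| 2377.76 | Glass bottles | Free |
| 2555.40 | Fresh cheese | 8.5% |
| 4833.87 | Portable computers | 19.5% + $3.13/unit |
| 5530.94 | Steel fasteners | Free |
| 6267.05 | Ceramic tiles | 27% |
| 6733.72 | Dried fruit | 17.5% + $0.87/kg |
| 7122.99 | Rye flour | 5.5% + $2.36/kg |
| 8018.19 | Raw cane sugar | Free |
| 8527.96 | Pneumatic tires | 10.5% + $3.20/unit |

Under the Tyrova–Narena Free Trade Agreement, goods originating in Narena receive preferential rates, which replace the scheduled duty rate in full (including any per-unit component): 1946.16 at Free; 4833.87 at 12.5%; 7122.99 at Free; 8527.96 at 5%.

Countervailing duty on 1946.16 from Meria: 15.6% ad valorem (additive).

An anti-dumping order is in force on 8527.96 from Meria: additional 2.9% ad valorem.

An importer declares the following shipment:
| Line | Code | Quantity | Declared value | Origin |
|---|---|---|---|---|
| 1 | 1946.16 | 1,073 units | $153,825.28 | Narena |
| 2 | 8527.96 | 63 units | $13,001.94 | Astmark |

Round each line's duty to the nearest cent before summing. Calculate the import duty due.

$1,566.80

Line 1 (1946.16, Narena, 1,073 units, $153,825.28):
Base rate for 1946.16 is $6.75/unit.
Origin Narena qualifies under the Tyrova–Narena agreement and 1946.16 is covered: preferential rate Free applies instead.
The additional-duty order on 1946.16 targets Meria, not Narena; it does not apply.
Duty = $153,825.28 × 0% = $0.00.
Line 2 (8527.96, Astmark, 63 units, $13,001.94):
Base rate for 8527.96 is 10.5% + $3.20/unit.
8527.96 has an FTA preferential rate, but origin Astmark is not Narena; base rate stands.
The additional-duty order on 8527.96 targets Meria, not Astmark; it does not apply.
Duty = $13,001.94 × 10.5% + 63 × $3.20 = $1,566.80.
Total = $0.00 + $1,566.80 = $1,566.80.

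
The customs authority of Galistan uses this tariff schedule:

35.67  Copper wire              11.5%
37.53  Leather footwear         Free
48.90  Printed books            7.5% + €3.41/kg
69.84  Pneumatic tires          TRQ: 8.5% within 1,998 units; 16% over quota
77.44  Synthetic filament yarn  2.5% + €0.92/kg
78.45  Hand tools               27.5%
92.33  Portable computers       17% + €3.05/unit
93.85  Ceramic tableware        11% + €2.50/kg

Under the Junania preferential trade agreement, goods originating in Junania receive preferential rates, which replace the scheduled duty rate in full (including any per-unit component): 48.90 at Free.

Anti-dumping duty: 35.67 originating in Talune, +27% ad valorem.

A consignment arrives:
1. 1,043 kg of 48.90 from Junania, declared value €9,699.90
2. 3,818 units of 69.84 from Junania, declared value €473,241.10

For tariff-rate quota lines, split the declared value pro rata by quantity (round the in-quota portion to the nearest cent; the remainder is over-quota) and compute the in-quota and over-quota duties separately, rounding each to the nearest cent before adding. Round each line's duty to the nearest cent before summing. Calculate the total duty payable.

Line 1 (48.90, Junania, 1,043 kg, €9,699.90):
Base rate for 48.90 is 7.5% + €3.41/kg.
Origin Junania qualifies under the Galistan–Junania agreement and 48.90 is covered: preferential rate Free applies instead.
Duty = €9,699.90 × 0% = €0.00.
Line 2 (69.84, Junania, 3,818 units, €473,241.10):
Code 69.84 is under a tariff-rate quota (threshold 1,998 units). In-quota: 1,998 units at 8.5%; over-quota: 1,820 units at 16%.
Pro-rata value split: in-quota = €473,241.10 × 1,998/3,818 = €247,652.10; over-quota = €473,241.10 − €247,652.10 = €225,589.00.
In-quota duty = €247,652.10 × 8.5% = €21,050.43. Over-quota duty = €225,589.00 × 16% = €36,094.24.
Line duty = €21,050.43 + €36,094.24 = €57,144.67.
Total = €0.00 + €57,144.67 = €57,144.67.

€57,144.67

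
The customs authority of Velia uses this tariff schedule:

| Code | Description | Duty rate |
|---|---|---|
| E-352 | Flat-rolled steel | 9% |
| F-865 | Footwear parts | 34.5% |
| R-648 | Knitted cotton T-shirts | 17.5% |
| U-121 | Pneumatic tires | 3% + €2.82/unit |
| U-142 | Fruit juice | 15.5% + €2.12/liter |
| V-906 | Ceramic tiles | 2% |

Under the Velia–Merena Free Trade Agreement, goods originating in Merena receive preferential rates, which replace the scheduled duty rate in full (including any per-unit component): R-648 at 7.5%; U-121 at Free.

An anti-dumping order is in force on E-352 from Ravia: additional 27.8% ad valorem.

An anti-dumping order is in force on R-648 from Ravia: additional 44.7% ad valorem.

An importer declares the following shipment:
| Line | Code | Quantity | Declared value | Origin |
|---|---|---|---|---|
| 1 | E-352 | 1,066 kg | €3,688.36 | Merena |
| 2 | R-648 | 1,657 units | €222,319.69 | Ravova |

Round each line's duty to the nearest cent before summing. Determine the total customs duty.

€39,237.90

Line 1 (E-352, Merena, 1,066 kg, €3,688.36):
Base rate for E-352 is 9%.
Origin Merena is the FTA partner but E-352 is not on the preference list; base rate stands.
The additional-duty order on E-352 targets Ravia, not Merena; it does not apply.
Duty = €3,688.36 × 9% = €331.95.
Line 2 (R-648, Ravova, 1,657 units, €222,319.69):
Base rate for R-648 is 17.5%.
R-648 has an FTA preferential rate, but origin Ravova is not Merena; base rate stands.
The additional-duty order on R-648 targets Ravia, not Ravova; it does not apply.
Duty = €222,319.69 × 17.5% = €38,905.95.
Total = €331.95 + €38,905.95 = €39,237.90.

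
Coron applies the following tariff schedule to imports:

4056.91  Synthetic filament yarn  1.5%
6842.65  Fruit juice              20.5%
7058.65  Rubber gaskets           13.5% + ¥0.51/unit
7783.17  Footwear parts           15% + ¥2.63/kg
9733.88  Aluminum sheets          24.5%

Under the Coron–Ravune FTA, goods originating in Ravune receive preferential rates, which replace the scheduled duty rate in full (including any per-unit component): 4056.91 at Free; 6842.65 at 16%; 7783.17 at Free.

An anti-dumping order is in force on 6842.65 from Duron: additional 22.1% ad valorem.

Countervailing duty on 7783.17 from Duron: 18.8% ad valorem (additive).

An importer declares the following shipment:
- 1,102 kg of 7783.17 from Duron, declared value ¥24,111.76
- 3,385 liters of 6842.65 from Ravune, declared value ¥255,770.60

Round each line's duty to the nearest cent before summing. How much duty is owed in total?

Line 1 (7783.17, Duron, 1,102 kg, ¥24,111.76):
Base rate for 7783.17 is 15% + ¥2.63/kg.
7783.17 has an FTA preferential rate, but origin Duron is not Ravune; base rate stands.
Additional duty on 7783.17 from Duron: +18.8%. Applied ad valorem rate: 15% + 18.8% = 33.8%.
Duty = ¥24,111.76 × 33.8% + 1,102 × ¥2.63 = ¥11,048.03.
Line 2 (6842.65, Ravune, 3,385 liters, ¥255,770.60):
Base rate for 6842.65 is 20.5%.
Origin Ravune qualifies under the Coron–Ravune agreement and 6842.65 is covered: preferential rate 16% applies instead.
The additional-duty order on 6842.65 targets Duron, not Ravune; it does not apply.
Duty = ¥255,770.60 × 16% = ¥40,923.30.
Total = ¥11,048.03 + ¥40,923.30 = ¥51,971.33.

¥51,971.33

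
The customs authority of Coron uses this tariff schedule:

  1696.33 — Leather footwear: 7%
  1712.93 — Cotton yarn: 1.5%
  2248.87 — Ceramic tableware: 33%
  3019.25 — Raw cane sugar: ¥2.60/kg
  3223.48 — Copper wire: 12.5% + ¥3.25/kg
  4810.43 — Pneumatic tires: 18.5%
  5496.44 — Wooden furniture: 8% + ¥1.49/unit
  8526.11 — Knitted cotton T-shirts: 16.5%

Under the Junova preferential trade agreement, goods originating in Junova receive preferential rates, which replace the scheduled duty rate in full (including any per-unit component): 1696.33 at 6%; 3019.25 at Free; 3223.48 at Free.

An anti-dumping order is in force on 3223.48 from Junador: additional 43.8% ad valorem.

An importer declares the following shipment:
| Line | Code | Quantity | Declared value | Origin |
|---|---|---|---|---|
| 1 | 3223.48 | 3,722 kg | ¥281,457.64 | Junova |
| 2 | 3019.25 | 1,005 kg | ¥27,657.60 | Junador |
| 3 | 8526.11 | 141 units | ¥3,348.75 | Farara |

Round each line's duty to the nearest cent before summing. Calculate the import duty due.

¥3,165.54

Line 1 (3223.48, Junova, 3,722 kg, ¥281,457.64):
Base rate for 3223.48 is 12.5% + ¥3.25/kg.
Origin Junova qualifies under the Coron–Junova agreement and 3223.48 is covered: preferential rate Free applies instead.
The additional-duty order on 3223.48 targets Junador, not Junova; it does not apply.
Duty = ¥281,457.64 × 0% = ¥0.00.
Line 2 (3019.25, Junador, 1,005 kg, ¥27,657.60):
Base rate for 3019.25 is ¥2.60/kg.
3019.25 has an FTA preferential rate, but origin Junador is not Junova; base rate stands.
Duty = 1,005 × ¥2.60 = ¥2,613.00.
Line 3 (8526.11, Farara, 141 units, ¥3,348.75):
Base rate for 8526.11 is 16.5%.
Duty = ¥3,348.75 × 16.5% = ¥552.54.
Total = ¥0.00 + ¥2,613.00 + ¥552.54 = ¥3,165.54.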